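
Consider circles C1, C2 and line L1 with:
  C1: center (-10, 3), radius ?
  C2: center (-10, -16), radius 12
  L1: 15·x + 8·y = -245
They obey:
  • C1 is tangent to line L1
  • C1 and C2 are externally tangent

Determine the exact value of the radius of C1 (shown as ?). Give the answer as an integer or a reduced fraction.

1. [C1‖L1]  r_C1² − 49 = 0  ⇒  r_C1 = 7 (r>0 drops 1)
2. [ext C1·C2]  r_C1² + 24r_C1 − 217 = 0  ⇒  r_C1 = 7 (r>0 drops 1)

7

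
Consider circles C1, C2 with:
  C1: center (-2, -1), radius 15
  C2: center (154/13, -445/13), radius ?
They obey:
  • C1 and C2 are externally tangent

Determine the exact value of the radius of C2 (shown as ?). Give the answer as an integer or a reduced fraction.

1. [ext C1·C2]  r_C2² + 30r_C2 − 1071 = 0  ⇒  r_C2 = 21 (r>0 drops 1)

21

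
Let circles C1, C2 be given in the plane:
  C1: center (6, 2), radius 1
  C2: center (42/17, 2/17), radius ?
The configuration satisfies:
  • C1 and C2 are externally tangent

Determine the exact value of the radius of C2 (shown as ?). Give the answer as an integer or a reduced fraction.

1. [ext C1·C2]  r_C2² + 2r_C2 − 15 = 0  ⇒  r_C2 = 3 (r>0 drops 1)

3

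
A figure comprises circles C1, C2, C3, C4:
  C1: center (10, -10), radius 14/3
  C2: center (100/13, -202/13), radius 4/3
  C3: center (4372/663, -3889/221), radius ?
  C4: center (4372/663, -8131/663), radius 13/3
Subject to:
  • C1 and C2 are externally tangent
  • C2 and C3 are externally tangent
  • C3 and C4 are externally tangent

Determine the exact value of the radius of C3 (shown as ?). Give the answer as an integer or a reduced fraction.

1

1. [ext C2·C3]  r_C3² + (8/3)r_C3 − 11/3 = 0  ⇒  r_C3 = 1 (r>0 drops 1)
2. [ext C3·C4]  r_C3² + (26/3)r_C3 − 29/3 = 0  ⇒  r_C3 = 1 (r>0 drops 1)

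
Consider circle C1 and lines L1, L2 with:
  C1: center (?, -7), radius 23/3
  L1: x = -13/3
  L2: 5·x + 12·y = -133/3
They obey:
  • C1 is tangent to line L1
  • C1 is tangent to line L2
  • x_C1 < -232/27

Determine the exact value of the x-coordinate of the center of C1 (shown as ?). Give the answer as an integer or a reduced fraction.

-12

1. [C1‖L1]  x_C1² + (26/3)x_C1 − 40 = 0  ⇒  x_C1 = -12 or 10/3
2. [C1‖L2]  x_C1² − (238/15)x_C1 − 1672/5 = 0  ⇒  x_C1 = -12 or 418/15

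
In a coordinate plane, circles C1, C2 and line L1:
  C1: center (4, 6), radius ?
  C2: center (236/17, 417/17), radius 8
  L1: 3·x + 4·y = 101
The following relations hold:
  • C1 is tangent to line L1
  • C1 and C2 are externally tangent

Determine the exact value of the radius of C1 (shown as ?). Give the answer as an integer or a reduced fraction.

13

1. [C1‖L1]  r_C1² − 169 = 0  ⇒  r_C1 = 13 (r>0 drops 1)
2. [ext C1·C2]  r_C1² + 16r_C1 − 377 = 0  ⇒  r_C1 = 13 (r>0 drops 1)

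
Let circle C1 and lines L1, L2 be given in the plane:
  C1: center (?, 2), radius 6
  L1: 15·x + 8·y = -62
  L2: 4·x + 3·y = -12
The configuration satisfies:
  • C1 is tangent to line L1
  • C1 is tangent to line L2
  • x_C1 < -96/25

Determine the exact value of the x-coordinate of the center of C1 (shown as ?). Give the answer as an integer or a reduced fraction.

1. [C1‖L1]  x_C1² + (52/5)x_C1 − 96/5 = 0  ⇒  x_C1 = -12 or 8/5
2. [C1‖L2]  x_C1² + 9x_C1 − 36 = 0  ⇒  x_C1 = -12 or 3

-12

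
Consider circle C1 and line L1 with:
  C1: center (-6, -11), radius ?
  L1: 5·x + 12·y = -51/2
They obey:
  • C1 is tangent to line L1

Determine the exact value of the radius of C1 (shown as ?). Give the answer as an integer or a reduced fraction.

21/2

1. [C1‖L1]  r_C1² − 441/4 = 0  ⇒  r_C1 = 21/2 (r>0 drops 1)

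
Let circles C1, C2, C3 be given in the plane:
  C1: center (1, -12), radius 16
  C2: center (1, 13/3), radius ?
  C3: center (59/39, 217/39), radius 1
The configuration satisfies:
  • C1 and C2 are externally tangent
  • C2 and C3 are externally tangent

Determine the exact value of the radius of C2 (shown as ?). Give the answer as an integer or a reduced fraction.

1/3

1. [ext C1·C2]  r_C2² + 32r_C2 − 97/9 = 0  ⇒  r_C2 = 1/3 (r>0 drops 1)
2. [ext C2·C3]  r_C2² + 2r_C2 − 7/9 = 0  ⇒  r_C2 = 1/3 (r>0 drops 1)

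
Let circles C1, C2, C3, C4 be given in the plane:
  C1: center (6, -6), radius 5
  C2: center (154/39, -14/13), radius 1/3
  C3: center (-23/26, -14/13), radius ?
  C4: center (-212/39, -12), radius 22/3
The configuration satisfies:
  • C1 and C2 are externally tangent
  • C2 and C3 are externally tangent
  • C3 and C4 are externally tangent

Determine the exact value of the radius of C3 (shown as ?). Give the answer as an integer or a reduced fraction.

9/2

1. [ext C2·C3]  r_C3² + (2/3)r_C3 − 93/4 = 0  ⇒  r_C3 = 9/2 (r>0 drops 1)
2. [ext C3·C4]  r_C3² + (44/3)r_C3 − 345/4 = 0  ⇒  r_C3 = 9/2 (r>0 drops 1)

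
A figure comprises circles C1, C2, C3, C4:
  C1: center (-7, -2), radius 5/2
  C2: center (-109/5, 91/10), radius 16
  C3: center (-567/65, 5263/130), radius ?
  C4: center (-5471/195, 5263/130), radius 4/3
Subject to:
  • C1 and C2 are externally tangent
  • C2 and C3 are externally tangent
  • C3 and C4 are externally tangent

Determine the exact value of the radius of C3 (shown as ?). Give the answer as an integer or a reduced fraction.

18

1. [ext C2·C3]  r_C3² + 32r_C3 − 900 = 0  ⇒  r_C3 = 18 (r>0 drops 1)
2. [ext C3·C4]  r_C3² + (8/3)r_C3 − 372 = 0  ⇒  r_C3 = 18 (r>0 drops 1)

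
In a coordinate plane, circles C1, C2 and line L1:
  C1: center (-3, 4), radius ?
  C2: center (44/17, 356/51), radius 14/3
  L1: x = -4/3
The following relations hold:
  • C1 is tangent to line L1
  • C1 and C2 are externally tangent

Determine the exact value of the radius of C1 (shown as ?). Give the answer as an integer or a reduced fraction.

5/3

1. [C1‖L1]  r_C1² − 25/9 = 0  ⇒  r_C1 = 5/3 (r>0 drops 1)
2. [ext C1·C2]  r_C1² + (28/3)r_C1 − 55/3 = 0  ⇒  r_C1 = 5/3 (r>0 drops 1)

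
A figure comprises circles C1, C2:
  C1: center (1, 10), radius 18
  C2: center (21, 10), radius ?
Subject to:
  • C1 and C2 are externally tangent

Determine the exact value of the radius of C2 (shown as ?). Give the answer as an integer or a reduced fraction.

2

1. [ext C1·C2]  r_C2² + 36r_C2 − 76 = 0  ⇒  r_C2 = 2 (r>0 drops 1)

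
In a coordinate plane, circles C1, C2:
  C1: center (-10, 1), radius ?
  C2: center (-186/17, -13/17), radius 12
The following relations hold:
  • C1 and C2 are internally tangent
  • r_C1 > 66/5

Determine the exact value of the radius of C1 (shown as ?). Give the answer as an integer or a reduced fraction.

1. [int C1,C2]  r_C1² − 24r_C1 + 140 = 0  ⇒  r_C1 = 10 or 14
2. given r_C1 > 66/5: keep 14

14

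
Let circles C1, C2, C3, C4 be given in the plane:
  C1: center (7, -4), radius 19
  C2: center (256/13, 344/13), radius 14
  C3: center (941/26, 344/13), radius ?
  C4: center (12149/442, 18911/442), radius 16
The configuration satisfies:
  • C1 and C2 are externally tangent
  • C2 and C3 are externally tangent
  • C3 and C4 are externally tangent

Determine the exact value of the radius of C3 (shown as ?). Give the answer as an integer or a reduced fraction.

1. [ext C2·C3]  r_C3² + 28r_C3 − 305/4 = 0  ⇒  r_C3 = 5/2 (r>0 drops 1)
2. [ext C3·C4]  r_C3² + 32r_C3 − 345/4 = 0  ⇒  r_C3 = 5/2 (r>0 drops 1)

5/2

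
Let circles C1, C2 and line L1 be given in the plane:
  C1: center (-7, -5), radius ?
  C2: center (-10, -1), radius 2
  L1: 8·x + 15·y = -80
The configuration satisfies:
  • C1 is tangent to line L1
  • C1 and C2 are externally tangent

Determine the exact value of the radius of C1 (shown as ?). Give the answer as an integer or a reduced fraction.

1. [C1‖L1]  r_C1² − 9 = 0  ⇒  r_C1 = 3 (r>0 drops 1)
2. [ext C1·C2]  r_C1² + 4r_C1 − 21 = 0  ⇒  r_C1 = 3 (r>0 drops 1)

3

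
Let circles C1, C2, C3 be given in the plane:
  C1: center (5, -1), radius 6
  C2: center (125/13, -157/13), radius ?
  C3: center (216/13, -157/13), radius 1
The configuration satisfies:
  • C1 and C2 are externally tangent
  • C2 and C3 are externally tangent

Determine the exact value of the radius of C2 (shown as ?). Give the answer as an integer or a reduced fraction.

6

1. [ext C1·C2]  r_C2² + 12r_C2 − 108 = 0  ⇒  r_C2 = 6 (r>0 drops 1)
2. [ext C2·C3]  r_C2² + 2r_C2 − 48 = 0  ⇒  r_C2 = 6 (r>0 drops 1)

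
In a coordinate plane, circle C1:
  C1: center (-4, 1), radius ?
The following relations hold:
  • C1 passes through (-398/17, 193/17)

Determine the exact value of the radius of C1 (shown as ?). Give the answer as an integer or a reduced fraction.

1. [C1∋P]  r_C1² − 484 = 0  ⇒  r_C1 = 22 (r>0 drops 1)

22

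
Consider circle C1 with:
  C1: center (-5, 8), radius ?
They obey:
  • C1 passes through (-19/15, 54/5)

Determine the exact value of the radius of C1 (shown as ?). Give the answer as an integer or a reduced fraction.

1. [C1∋P]  r_C1² − 196/9 = 0  ⇒  r_C1 = 14/3 (r>0 drops 1)

14/3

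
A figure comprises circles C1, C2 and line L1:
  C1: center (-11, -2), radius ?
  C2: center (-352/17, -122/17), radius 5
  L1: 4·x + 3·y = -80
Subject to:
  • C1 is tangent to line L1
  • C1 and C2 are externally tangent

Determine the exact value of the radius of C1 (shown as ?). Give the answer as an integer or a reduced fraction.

6

1. [C1‖L1]  r_C1² − 36 = 0  ⇒  r_C1 = 6 (r>0 drops 1)
2. [ext C1·C2]  r_C1² + 10r_C1 − 96 = 0  ⇒  r_C1 = 6 (r>0 drops 1)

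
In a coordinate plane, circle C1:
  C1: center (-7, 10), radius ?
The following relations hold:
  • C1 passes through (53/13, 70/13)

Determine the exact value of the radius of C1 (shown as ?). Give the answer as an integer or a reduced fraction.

12

1. [C1∋P]  r_C1² − 144 = 0  ⇒  r_C1 = 12 (r>0 drops 1)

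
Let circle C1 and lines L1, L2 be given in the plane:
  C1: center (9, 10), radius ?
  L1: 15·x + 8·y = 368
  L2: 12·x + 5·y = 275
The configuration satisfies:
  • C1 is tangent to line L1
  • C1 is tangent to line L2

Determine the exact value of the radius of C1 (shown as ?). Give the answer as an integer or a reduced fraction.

1. [C1‖L1]  r_C1² − 81 = 0  ⇒  r_C1 = 9 (r>0 drops 1)
2. [C1‖L2]  r_C1² − 81 = 0  ⇒  r_C1 = 9 (r>0 drops 1)

9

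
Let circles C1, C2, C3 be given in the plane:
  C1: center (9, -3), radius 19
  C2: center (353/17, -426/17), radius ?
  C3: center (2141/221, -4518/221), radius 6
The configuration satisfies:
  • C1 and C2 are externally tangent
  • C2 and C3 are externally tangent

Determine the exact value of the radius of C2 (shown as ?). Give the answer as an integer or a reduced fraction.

6

1. [ext C1·C2]  r_C2² + 38r_C2 − 264 = 0  ⇒  r_C2 = 6 (r>0 drops 1)
2. [ext C2·C3]  r_C2² + 12r_C2 − 108 = 0  ⇒  r_C2 = 6 (r>0 drops 1)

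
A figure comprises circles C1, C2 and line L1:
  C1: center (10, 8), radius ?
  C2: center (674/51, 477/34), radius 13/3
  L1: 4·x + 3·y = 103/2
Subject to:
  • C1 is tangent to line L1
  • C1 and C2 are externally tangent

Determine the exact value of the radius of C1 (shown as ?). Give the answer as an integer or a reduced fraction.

1. [C1‖L1]  r_C1² − 25/4 = 0  ⇒  r_C1 = 5/2 (r>0 drops 1)
2. [ext C1·C2]  r_C1² + (26/3)r_C1 − 335/12 = 0  ⇒  r_C1 = 5/2 (r>0 drops 1)

5/2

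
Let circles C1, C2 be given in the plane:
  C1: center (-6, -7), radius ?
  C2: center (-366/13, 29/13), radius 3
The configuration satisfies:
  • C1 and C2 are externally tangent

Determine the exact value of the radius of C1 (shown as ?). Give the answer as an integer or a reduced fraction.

21

1. [ext C1·C2]  r_C1² + 6r_C1 − 567 = 0  ⇒  r_C1 = 21 (r>0 drops 1)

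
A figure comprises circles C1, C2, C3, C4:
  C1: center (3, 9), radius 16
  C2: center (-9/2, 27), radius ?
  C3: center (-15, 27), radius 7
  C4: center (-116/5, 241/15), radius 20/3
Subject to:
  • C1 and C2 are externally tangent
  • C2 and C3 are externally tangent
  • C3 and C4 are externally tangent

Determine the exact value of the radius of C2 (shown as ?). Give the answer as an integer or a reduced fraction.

7/2

1. [ext C1·C2]  r_C2² + 32r_C2 − 497/4 = 0  ⇒  r_C2 = 7/2 (r>0 drops 1)
2. [ext C2·C3]  r_C2² + 14r_C2 − 245/4 = 0  ⇒  r_C2 = 7/2 (r>0 drops 1)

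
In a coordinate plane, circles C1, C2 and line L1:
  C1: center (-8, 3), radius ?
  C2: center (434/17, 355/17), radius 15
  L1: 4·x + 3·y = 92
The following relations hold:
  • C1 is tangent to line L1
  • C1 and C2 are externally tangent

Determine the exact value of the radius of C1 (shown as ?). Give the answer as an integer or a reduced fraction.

23

1. [C1‖L1]  r_C1² − 529 = 0  ⇒  r_C1 = 23 (r>0 drops 1)
2. [ext C1·C2]  r_C1² + 30r_C1 − 1219 = 0  ⇒  r_C1 = 23 (r>0 drops 1)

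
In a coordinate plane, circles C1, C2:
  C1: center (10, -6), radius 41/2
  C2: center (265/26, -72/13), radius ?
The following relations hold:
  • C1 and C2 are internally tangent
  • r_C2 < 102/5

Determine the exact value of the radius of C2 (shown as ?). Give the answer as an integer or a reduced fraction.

1. [int C1,C2]  r_C2² − 41r_C2 + 420 = 0  ⇒  r_C2 = 20 or 21
2. given r_C2 < 102/5: keep 20

20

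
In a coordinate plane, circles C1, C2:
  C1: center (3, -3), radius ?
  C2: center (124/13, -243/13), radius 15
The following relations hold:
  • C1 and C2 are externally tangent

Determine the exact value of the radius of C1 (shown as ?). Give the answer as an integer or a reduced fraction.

1. [ext C1·C2]  r_C1² + 30r_C1 − 64 = 0  ⇒  r_C1 = 2 (r>0 drops 1)

2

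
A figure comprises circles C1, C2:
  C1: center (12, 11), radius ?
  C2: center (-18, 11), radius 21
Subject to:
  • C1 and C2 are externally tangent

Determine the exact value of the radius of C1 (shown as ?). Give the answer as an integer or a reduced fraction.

1. [ext C1·C2]  r_C1² + 42r_C1 − 459 = 0  ⇒  r_C1 = 9 (r>0 drops 1)

9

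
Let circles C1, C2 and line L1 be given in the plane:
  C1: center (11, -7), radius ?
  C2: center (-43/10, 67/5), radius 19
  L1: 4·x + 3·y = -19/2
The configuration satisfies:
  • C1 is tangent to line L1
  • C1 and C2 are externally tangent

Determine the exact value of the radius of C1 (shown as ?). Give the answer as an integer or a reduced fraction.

13/2

1. [C1‖L1]  r_C1² − 169/4 = 0  ⇒  r_C1 = 13/2 (r>0 drops 1)
2. [ext C1·C2]  r_C1² + 38r_C1 − 1157/4 = 0  ⇒  r_C1 = 13/2 (r>0 drops 1)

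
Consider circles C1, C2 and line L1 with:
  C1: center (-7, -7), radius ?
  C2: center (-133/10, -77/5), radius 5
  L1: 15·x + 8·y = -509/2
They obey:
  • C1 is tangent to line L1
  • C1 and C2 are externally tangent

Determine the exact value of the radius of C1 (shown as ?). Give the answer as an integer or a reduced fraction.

1. [C1‖L1]  r_C1² − 121/4 = 0  ⇒  r_C1 = 11/2 (r>0 drops 1)
2. [ext C1·C2]  r_C1² + 10r_C1 − 341/4 = 0  ⇒  r_C1 = 11/2 (r>0 drops 1)

11/2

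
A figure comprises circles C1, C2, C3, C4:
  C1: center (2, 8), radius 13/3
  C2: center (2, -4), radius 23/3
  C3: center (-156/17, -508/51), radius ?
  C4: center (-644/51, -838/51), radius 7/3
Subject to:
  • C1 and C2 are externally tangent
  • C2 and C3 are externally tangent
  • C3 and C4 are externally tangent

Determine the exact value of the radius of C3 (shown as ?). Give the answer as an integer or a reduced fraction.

5

1. [ext C2·C3]  r_C3² + (46/3)r_C3 − 305/3 = 0  ⇒  r_C3 = 5 (r>0 drops 1)
2. [ext C3·C4]  r_C3² + (14/3)r_C3 − 145/3 = 0  ⇒  r_C3 = 5 (r>0 drops 1)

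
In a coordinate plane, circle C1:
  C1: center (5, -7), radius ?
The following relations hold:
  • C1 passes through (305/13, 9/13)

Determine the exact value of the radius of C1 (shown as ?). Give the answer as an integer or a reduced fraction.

20

1. [C1∋P]  r_C1² − 400 = 0  ⇒  r_C1 = 20 (r>0 drops 1)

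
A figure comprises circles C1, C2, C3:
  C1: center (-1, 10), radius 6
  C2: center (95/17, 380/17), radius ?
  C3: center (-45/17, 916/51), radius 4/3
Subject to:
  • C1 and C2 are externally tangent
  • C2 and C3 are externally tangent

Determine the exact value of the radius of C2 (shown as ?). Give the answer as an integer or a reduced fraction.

1. [ext C1·C2]  r_C2² + 12r_C2 − 160 = 0  ⇒  r_C2 = 8 (r>0 drops 1)
2. [ext C2·C3]  r_C2² + (8/3)r_C2 − 256/3 = 0  ⇒  r_C2 = 8 (r>0 drops 1)

8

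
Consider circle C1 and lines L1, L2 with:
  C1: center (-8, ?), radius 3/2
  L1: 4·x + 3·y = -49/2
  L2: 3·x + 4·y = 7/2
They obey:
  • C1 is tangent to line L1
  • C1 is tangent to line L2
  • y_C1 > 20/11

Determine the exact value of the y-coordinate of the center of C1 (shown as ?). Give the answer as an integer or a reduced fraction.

5

1. [C1‖L1]  y_C1² − 5y_C1 = 0  ⇒  y_C1 = 0 or 5
2. [C1‖L2]  y_C1² − (55/4)y_C1 + 175/4 = 0  ⇒  y_C1 = 5 or 35/4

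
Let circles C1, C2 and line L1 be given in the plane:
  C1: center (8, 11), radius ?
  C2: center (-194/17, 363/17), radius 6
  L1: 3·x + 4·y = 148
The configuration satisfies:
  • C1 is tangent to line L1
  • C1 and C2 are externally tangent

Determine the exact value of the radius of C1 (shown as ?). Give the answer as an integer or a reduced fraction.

1. [C1‖L1]  r_C1² − 256 = 0  ⇒  r_C1 = 16 (r>0 drops 1)
2. [ext C1·C2]  r_C1² + 12r_C1 − 448 = 0  ⇒  r_C1 = 16 (r>0 drops 1)

16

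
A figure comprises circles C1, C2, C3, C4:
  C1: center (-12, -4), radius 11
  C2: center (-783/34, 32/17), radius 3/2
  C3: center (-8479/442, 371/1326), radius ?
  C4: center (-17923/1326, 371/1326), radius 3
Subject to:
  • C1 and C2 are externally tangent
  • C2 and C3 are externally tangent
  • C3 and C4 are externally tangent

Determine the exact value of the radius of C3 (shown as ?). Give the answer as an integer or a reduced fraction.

1. [ext C2·C3]  r_C3² + 3r_C3 − 136/9 = 0  ⇒  r_C3 = 8/3 (r>0 drops 1)
2. [ext C3·C4]  r_C3² + 6r_C3 − 208/9 = 0  ⇒  r_C3 = 8/3 (r>0 drops 1)

8/3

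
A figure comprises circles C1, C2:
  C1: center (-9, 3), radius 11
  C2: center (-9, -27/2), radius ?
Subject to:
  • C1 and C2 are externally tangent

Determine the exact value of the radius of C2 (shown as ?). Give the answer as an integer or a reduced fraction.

11/2

1. [ext C1·C2]  r_C2² + 22r_C2 − 605/4 = 0  ⇒  r_C2 = 11/2 (r>0 drops 1)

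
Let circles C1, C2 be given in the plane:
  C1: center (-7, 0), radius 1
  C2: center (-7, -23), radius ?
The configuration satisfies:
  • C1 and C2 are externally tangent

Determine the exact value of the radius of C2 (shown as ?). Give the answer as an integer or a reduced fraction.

1. [ext C1·C2]  r_C2² + 2r_C2 − 528 = 0  ⇒  r_C2 = 22 (r>0 drops 1)

22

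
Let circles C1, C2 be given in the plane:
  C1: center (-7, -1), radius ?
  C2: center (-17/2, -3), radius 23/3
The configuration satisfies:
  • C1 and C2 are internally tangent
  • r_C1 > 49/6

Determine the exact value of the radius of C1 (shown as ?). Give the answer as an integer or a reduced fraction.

1. [int C1,C2]  r_C1² − (46/3)r_C1 + 1891/36 = 0  ⇒  r_C1 = 31/6 or 61/6
2. given r_C1 > 49/6: keep 61/6

61/6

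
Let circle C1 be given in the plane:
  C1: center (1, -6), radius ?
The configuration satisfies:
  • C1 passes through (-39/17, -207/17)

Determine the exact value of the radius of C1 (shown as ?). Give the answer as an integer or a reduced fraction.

7

1. [C1∋P]  r_C1² − 49 = 0  ⇒  r_C1 = 7 (r>0 drops 1)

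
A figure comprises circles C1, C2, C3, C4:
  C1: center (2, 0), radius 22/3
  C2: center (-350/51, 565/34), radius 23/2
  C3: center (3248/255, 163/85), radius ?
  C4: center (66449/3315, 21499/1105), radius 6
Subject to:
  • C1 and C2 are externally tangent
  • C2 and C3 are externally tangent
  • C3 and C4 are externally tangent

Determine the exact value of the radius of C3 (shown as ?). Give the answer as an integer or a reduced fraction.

1. [ext C2·C3]  r_C3² + 23r_C3 − 468 = 0  ⇒  r_C3 = 13 (r>0 drops 1)
2. [ext C3·C4]  r_C3² + 12r_C3 − 325 = 0  ⇒  r_C3 = 13 (r>0 drops 1)

13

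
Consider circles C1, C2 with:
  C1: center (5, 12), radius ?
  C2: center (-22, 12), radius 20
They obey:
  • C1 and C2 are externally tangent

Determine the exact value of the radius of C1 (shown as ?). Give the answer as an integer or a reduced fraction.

1. [ext C1·C2]  r_C1² + 40r_C1 − 329 = 0  ⇒  r_C1 = 7 (r>0 drops 1)

7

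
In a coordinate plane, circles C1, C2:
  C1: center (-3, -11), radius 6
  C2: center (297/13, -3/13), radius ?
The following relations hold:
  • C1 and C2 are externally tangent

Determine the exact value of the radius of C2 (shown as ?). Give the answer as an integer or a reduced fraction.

22

1. [ext C1·C2]  r_C2² + 12r_C2 − 748 = 0  ⇒  r_C2 = 22 (r>0 drops 1)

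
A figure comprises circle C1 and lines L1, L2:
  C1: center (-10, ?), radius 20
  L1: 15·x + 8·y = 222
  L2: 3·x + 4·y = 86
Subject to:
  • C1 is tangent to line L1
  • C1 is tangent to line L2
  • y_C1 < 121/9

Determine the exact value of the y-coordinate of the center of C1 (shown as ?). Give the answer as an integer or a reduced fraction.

4

1. [C1‖L1]  y_C1² − 93y_C1 + 356 = 0  ⇒  y_C1 = 4 or 89
2. [C1‖L2]  y_C1² − 58y_C1 + 216 = 0  ⇒  y_C1 = 4 or 54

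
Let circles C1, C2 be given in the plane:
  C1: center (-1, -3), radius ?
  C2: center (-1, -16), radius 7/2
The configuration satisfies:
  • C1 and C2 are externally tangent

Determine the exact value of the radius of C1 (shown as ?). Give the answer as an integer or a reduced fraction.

1. [ext C1·C2]  r_C1² + 7r_C1 − 627/4 = 0  ⇒  r_C1 = 19/2 (r>0 drops 1)

19/2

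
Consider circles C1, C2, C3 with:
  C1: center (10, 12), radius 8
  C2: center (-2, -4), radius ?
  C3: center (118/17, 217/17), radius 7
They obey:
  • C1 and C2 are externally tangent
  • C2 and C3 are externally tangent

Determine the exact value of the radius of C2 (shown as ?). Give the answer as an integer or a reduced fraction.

12

1. [ext C1·C2]  r_C2² + 16r_C2 − 336 = 0  ⇒  r_C2 = 12 (r>0 drops 1)
2. [ext C2·C3]  r_C2² + 14r_C2 − 312 = 0  ⇒  r_C2 = 12 (r>0 drops 1)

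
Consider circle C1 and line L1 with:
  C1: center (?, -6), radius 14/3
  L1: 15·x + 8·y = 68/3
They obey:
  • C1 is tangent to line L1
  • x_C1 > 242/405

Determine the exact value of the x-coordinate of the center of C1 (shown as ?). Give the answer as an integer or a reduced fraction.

10

1. [C1‖L1]  x_C1² − (424/45)x_C1 − 52/9 = 0  ⇒  x_C1 = -26/45 or 10
2. given x_C1 > 242/405: keep 10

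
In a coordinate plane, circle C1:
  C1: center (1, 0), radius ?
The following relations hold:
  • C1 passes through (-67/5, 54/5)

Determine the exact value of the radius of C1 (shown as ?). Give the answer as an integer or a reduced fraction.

1. [C1∋P]  r_C1² − 324 = 0  ⇒  r_C1 = 18 (r>0 drops 1)

18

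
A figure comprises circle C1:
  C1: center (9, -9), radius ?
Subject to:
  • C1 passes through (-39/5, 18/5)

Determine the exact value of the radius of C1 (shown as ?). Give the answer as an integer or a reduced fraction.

1. [C1∋P]  r_C1² − 441 = 0  ⇒  r_C1 = 21 (r>0 drops 1)

21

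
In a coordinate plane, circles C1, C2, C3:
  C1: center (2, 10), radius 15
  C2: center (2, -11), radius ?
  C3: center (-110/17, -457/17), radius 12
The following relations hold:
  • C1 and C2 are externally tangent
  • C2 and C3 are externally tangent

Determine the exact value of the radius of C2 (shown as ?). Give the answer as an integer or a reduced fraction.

1. [ext C1·C2]  r_C2² + 30r_C2 − 216 = 0  ⇒  r_C2 = 6 (r>0 drops 1)
2. [ext C2·C3]  r_C2² + 24r_C2 − 180 = 0  ⇒  r_C2 = 6 (r>0 drops 1)

6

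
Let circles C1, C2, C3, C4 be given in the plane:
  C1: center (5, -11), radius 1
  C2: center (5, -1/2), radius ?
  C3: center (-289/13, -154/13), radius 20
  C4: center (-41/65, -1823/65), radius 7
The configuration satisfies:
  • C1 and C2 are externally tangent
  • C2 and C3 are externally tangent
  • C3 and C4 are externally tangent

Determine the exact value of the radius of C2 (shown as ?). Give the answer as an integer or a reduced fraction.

19/2

1. [ext C1·C2]  r_C2² + 2r_C2 − 437/4 = 0  ⇒  r_C2 = 19/2 (r>0 drops 1)
2. [ext C2·C3]  r_C2² + 40r_C2 − 1881/4 = 0  ⇒  r_C2 = 19/2 (r>0 drops 1)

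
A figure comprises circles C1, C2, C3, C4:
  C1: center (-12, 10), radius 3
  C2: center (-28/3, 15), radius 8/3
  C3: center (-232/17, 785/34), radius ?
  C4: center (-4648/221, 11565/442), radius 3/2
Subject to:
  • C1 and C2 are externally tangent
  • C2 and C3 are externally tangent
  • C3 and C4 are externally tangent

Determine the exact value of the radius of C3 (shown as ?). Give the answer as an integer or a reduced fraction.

13/2

1. [ext C2·C3]  r_C3² + (16/3)r_C3 − 923/12 = 0  ⇒  r_C3 = 13/2 (r>0 drops 1)
2. [ext C3·C4]  r_C3² + 3r_C3 − 247/4 = 0  ⇒  r_C3 = 13/2 (r>0 drops 1)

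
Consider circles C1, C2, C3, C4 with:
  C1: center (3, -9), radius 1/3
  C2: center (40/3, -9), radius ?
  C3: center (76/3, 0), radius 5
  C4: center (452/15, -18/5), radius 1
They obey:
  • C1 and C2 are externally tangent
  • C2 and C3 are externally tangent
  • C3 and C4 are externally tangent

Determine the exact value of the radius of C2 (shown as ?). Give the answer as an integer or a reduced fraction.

1. [ext C1·C2]  r_C2² + (2/3)r_C2 − 320/3 = 0  ⇒  r_C2 = 10 (r>0 drops 1)
2. [ext C2·C3]  r_C2² + 10r_C2 − 200 = 0  ⇒  r_C2 = 10 (r>0 drops 1)

10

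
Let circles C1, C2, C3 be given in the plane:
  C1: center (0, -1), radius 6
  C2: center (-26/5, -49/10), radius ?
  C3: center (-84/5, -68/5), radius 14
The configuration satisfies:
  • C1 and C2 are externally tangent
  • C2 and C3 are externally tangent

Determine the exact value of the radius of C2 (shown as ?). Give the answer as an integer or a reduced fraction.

1. [ext C1·C2]  r_C2² + 12r_C2 − 25/4 = 0  ⇒  r_C2 = 1/2 (r>0 drops 1)
2. [ext C2·C3]  r_C2² + 28r_C2 − 57/4 = 0  ⇒  r_C2 = 1/2 (r>0 drops 1)

1/2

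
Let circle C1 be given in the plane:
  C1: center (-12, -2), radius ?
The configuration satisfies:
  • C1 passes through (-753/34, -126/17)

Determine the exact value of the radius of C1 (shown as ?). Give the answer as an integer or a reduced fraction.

23/2

1. [C1∋P]  r_C1² − 529/4 = 0  ⇒  r_C1 = 23/2 (r>0 drops 1)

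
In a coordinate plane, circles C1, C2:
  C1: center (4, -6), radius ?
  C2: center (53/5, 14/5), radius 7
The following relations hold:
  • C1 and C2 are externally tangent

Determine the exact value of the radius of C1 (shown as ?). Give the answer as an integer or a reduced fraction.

1. [ext C1·C2]  r_C1² + 14r_C1 − 72 = 0  ⇒  r_C1 = 4 (r>0 drops 1)

4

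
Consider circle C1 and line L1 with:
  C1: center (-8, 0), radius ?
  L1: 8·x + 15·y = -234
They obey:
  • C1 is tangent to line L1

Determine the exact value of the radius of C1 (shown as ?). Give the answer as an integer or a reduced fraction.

10

1. [C1‖L1]  r_C1² − 100 = 0  ⇒  r_C1 = 10 (r>0 drops 1)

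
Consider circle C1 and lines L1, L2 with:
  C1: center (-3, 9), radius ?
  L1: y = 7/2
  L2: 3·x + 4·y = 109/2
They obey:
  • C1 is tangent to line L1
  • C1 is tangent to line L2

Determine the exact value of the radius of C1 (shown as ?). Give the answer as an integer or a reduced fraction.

1. [C1‖L1]  r_C1² − 121/4 = 0  ⇒  r_C1 = 11/2 (r>0 drops 1)
2. [C1‖L2]  r_C1² − 121/4 = 0  ⇒  r_C1 = 11/2 (r>0 drops 1)

11/2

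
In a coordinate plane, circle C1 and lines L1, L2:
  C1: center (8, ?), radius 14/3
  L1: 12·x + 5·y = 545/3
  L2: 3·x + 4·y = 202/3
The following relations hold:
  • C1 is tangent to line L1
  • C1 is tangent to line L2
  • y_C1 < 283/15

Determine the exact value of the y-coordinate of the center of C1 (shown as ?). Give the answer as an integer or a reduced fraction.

5

1. [C1‖L1]  y_C1² − (514/15)y_C1 + 439/3 = 0  ⇒  y_C1 = 5 or 439/15
2. [C1‖L2]  y_C1² − (65/3)y_C1 + 250/3 = 0  ⇒  y_C1 = 5 or 50/3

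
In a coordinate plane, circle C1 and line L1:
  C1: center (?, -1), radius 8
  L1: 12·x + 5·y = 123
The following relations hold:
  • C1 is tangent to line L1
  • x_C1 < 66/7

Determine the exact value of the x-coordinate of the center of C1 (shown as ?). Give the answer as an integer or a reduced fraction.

2

1. [C1‖L1]  x_C1² − (64/3)x_C1 + 116/3 = 0  ⇒  x_C1 = 2 or 58/3
2. given x_C1 < 66/7: keep 2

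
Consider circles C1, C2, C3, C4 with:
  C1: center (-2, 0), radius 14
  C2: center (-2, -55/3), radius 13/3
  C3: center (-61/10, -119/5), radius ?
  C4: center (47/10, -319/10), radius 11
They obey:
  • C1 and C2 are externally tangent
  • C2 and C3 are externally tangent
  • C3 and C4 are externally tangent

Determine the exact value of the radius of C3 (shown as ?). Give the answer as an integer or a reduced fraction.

5/2

1. [ext C2·C3]  r_C3² + (26/3)r_C3 − 335/12 = 0  ⇒  r_C3 = 5/2 (r>0 drops 1)
2. [ext C3·C4]  r_C3² + 22r_C3 − 245/4 = 0  ⇒  r_C3 = 5/2 (r>0 drops 1)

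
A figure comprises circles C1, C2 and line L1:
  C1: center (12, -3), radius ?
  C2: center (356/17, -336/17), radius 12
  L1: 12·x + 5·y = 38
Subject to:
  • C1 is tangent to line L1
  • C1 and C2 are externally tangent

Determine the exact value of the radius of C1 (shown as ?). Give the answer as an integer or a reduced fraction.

1. [C1‖L1]  r_C1² − 49 = 0  ⇒  r_C1 = 7 (r>0 drops 1)
2. [ext C1·C2]  r_C1² + 24r_C1 − 217 = 0  ⇒  r_C1 = 7 (r>0 drops 1)

7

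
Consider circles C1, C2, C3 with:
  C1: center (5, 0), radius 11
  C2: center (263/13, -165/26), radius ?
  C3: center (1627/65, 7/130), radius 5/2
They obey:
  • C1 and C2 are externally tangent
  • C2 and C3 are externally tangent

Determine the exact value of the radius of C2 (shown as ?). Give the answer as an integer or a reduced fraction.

1. [ext C1·C2]  r_C2² + 22r_C2 − 605/4 = 0  ⇒  r_C2 = 11/2 (r>0 drops 1)
2. [ext C2·C3]  r_C2² + 5r_C2 − 231/4 = 0  ⇒  r_C2 = 11/2 (r>0 drops 1)

11/2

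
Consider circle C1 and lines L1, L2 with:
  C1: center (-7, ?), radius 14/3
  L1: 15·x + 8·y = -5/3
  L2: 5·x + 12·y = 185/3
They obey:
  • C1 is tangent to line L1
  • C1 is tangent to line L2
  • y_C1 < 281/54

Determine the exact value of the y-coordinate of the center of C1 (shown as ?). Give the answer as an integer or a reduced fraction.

1. [C1‖L1]  y_C1² − (155/6)y_C1 + 137/2 = 0  ⇒  y_C1 = 3 or 137/6
2. [C1‖L2]  y_C1² − (145/9)y_C1 + 118/3 = 0  ⇒  y_C1 = 3 or 118/9

3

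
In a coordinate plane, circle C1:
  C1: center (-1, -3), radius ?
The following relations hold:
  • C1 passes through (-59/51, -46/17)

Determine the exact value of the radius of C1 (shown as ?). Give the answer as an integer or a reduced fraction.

1/3

1. [C1∋P]  r_C1² − 1/9 = 0  ⇒  r_C1 = 1/3 (r>0 drops 1)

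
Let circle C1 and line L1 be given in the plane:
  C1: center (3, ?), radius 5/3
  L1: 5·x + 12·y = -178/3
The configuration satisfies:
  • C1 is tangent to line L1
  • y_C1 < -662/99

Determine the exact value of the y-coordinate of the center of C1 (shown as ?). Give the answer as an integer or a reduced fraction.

-8

1. [C1‖L1]  y_C1² + (223/18)y_C1 + 316/9 = 0  ⇒  y_C1 = -8 or -79/18
2. given y_C1 < -662/99: keep -8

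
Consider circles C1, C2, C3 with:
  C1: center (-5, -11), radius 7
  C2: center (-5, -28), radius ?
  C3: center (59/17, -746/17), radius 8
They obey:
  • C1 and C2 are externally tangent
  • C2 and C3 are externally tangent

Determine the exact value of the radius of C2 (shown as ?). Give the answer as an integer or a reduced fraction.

10

1. [ext C1·C2]  r_C2² + 14r_C2 − 240 = 0  ⇒  r_C2 = 10 (r>0 drops 1)
2. [ext C2·C3]  r_C2² + 16r_C2 − 260 = 0  ⇒  r_C2 = 10 (r>0 drops 1)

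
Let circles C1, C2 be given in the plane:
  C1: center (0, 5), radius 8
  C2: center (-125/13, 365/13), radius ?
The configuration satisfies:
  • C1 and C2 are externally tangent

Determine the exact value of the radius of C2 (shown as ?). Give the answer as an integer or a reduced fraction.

1. [ext C1·C2]  r_C2² + 16r_C2 − 561 = 0  ⇒  r_C2 = 17 (r>0 drops 1)

17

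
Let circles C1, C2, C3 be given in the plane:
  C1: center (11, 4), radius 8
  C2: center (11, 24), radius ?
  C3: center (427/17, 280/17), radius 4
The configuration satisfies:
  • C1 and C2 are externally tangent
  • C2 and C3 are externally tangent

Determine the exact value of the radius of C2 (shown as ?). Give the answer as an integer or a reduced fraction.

1. [ext C1·C2]  r_C2² + 16r_C2 − 336 = 0  ⇒  r_C2 = 12 (r>0 drops 1)
2. [ext C2·C3]  r_C2² + 8r_C2 − 240 = 0  ⇒  r_C2 = 12 (r>0 drops 1)

12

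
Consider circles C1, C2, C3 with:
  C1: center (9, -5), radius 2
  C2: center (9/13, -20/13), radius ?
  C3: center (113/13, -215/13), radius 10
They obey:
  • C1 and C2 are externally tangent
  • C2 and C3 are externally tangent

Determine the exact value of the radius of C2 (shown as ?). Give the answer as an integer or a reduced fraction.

1. [ext C1·C2]  r_C2² + 4r_C2 − 77 = 0  ⇒  r_C2 = 7 (r>0 drops 1)
2. [ext C2·C3]  r_C2² + 20r_C2 − 189 = 0  ⇒  r_C2 = 7 (r>0 drops 1)

7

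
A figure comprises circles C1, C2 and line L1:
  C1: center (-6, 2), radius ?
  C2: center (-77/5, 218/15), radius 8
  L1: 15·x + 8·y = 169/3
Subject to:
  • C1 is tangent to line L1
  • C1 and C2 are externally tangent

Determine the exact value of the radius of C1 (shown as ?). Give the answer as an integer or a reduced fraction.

1. [C1‖L1]  r_C1² − 529/9 = 0  ⇒  r_C1 = 23/3 (r>0 drops 1)
2. [ext C1·C2]  r_C1² + 16r_C1 − 1633/9 = 0  ⇒  r_C1 = 23/3 (r>0 drops 1)

23/3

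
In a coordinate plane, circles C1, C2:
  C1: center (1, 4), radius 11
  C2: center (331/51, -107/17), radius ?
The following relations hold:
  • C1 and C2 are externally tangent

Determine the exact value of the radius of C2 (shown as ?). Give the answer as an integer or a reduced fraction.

1. [ext C1·C2]  r_C2² + 22r_C2 − 136/9 = 0  ⇒  r_C2 = 2/3 (r>0 drops 1)

2/3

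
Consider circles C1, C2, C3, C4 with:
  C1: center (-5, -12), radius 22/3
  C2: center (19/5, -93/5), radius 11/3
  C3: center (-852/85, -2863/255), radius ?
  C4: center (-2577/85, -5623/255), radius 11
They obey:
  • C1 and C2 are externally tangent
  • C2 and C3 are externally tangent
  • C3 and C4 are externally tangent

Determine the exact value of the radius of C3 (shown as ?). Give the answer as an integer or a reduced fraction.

12

1. [ext C2·C3]  r_C3² + (22/3)r_C3 − 232 = 0  ⇒  r_C3 = 12 (r>0 drops 1)
2. [ext C3·C4]  r_C3² + 22r_C3 − 408 = 0  ⇒  r_C3 = 12 (r>0 drops 1)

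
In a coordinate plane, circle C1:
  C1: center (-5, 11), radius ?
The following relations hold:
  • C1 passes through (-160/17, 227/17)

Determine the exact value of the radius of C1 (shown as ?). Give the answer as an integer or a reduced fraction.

1. [C1∋P]  r_C1² − 25 = 0  ⇒  r_C1 = 5 (r>0 drops 1)

5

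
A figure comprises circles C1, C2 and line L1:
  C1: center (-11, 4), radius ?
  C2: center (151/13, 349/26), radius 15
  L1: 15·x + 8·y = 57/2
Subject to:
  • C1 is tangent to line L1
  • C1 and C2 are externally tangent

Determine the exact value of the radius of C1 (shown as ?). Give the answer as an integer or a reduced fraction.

1. [C1‖L1]  r_C1² − 361/4 = 0  ⇒  r_C1 = 19/2 (r>0 drops 1)
2. [ext C1·C2]  r_C1² + 30r_C1 − 1501/4 = 0  ⇒  r_C1 = 19/2 (r>0 drops 1)

19/2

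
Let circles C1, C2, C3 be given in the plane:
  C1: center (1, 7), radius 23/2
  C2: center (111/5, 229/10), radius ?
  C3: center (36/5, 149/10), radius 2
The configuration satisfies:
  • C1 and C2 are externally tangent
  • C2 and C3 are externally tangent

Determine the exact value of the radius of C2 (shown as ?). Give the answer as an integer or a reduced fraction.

1. [ext C1·C2]  r_C2² + 23r_C2 − 570 = 0  ⇒  r_C2 = 15 (r>0 drops 1)
2. [ext C2·C3]  r_C2² + 4r_C2 − 285 = 0  ⇒  r_C2 = 15 (r>0 drops 1)

15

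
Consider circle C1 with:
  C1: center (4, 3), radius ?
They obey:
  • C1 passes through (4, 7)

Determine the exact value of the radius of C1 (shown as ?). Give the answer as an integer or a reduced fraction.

4

1. [C1∋P]  r_C1² − 16 = 0  ⇒  r_C1 = 4 (r>0 drops 1)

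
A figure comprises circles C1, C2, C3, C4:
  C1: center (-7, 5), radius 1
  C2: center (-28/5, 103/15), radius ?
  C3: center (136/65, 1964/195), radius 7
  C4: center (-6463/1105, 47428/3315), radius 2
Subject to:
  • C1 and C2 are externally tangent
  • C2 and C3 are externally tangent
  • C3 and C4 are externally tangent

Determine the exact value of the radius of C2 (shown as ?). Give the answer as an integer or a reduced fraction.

1. [ext C1·C2]  r_C2² + 2r_C2 − 40/9 = 0  ⇒  r_C2 = 4/3 (r>0 drops 1)
2. [ext C2·C3]  r_C2² + 14r_C2 − 184/9 = 0  ⇒  r_C2 = 4/3 (r>0 drops 1)

4/3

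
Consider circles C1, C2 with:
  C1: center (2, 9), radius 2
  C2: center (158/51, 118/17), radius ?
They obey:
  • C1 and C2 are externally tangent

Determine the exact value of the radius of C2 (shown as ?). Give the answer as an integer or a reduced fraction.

1. [ext C1·C2]  r_C2² + 4r_C2 − 13/9 = 0  ⇒  r_C2 = 1/3 (r>0 drops 1)

1/3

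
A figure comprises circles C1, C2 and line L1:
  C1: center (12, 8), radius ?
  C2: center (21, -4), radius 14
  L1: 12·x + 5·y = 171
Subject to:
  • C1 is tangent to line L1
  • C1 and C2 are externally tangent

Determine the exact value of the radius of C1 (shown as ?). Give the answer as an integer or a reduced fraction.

1

1. [C1‖L1]  r_C1² − 1 = 0  ⇒  r_C1 = 1 (r>0 drops 1)
2. [ext C1·C2]  r_C1² + 28r_C1 − 29 = 0  ⇒  r_C1 = 1 (r>0 drops 1)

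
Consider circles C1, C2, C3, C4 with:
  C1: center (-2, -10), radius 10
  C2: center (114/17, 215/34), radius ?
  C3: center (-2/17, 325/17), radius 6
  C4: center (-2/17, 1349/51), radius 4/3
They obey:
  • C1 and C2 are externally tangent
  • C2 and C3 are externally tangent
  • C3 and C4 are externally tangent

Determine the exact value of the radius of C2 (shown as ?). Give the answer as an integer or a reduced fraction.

17/2

1. [ext C1·C2]  r_C2² + 20r_C2 − 969/4 = 0  ⇒  r_C2 = 17/2 (r>0 drops 1)
2. [ext C2·C3]  r_C2² + 12r_C2 − 697/4 = 0  ⇒  r_C2 = 17/2 (r>0 drops 1)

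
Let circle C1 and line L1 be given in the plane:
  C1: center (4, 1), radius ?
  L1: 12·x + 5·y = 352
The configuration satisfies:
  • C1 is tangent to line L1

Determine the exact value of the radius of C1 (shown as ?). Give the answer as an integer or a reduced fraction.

23

1. [C1‖L1]  r_C1² − 529 = 0  ⇒  r_C1 = 23 (r>0 drops 1)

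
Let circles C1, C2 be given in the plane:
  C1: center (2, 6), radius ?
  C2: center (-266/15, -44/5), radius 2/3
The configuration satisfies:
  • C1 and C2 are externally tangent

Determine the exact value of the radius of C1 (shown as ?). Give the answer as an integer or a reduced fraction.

1. [ext C1·C2]  r_C1² + (4/3)r_C1 − 608 = 0  ⇒  r_C1 = 24 (r>0 drops 1)

24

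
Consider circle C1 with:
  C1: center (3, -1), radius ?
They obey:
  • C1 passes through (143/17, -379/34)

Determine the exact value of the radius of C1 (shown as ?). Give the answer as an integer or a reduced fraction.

1. [C1∋P]  r_C1² − 529/4 = 0  ⇒  r_C1 = 23/2 (r>0 drops 1)

23/2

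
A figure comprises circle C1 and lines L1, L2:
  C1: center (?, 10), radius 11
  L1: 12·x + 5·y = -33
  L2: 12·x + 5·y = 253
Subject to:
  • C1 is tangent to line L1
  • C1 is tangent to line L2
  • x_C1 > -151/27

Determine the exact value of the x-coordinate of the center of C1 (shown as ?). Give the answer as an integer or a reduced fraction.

5

1. [C1‖L1]  x_C1² + (83/6)x_C1 − 565/6 = 0  ⇒  x_C1 = -113/6 or 5
2. [C1‖L2]  x_C1² − (203/6)x_C1 + 865/6 = 0  ⇒  x_C1 = 5 or 173/6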